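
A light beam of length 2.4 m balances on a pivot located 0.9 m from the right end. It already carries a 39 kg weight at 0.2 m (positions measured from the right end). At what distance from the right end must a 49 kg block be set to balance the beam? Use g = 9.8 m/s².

About the pivot (at 0.9 m from the right end):
Weight: 39 × 9.8 = 382.2 N down at 0.2 m → arm 0.7 m, τ = 382.2 × 0.7 = 267.5 N·m clockwise.
Net moment of existing loads = 267.5 N·m clockwise.
The block weighs 49 × 9.8 = 480.2 N and must supply an equal counterclockwise moment, so its lever arm about the pivot is 267.5 / 480.2 = 0.557 m.
That puts it at 0.9 + 0.557 = 1.46 m from the right end.

x ≈ 1.46 m from the right end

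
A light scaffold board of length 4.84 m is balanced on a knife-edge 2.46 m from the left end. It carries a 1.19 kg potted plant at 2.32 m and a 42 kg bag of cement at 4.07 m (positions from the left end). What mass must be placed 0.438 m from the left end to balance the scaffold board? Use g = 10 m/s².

m ≈ 33.4 kg

Choose the knife-edge (at 2.46 m from the left end) as the axis so the support reaction has zero arm there.
Potted plant: 1.19 × 10 = 11.9 N down at 2.32 m → arm 0.14 m, τ = 11.9 × 0.14 = 1.666 N·m counterclockwise.
Bag of cement: 42 × 10 = 420 N down at 4.07 m → arm 1.61 m, τ = 420 × 1.61 = 676.2 N·m clockwise.
Net moment of known loads = 674.5 N·m clockwise.
An unknown mass m at 0.438 m has arm 2.022 m; its moment is m·g·2.022 counterclockwise.
Balancing moments: m × 10 × 2.022 = 674.5, giving m = 674.5 / (10 × 2.022) = 33.4 kg.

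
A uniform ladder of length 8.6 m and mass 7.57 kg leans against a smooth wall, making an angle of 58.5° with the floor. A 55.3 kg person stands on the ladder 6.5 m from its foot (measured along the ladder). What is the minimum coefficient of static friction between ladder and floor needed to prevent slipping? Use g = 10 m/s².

Choose the foot of the ladder as the axis so the floor normal and friction both act there and drop out.
Ladder weight 7.57×10 = 75.7 N acts at 4.3 m along the ladder; its horizontal arm is 4.3·cos58.5° = 2.247 m → τ = 170.1 N·m clockwise.
Person: 55.3×10 = 553 N at 6.5 m → arm 3.396 m → τ = 1878 N·m clockwise.
Wall normal N acts horizontally at the top; its moment arm is the height L sinθ = 8.6·sin58.5° = 7.333 m, counterclockwise.
Balancing moments: N × 7.333 = 2048, giving N = 279.3 N.
ΣFx = 0 ⇒ f = N_wall = 279.3 N. ΣFy = 0 ⇒ N_floor = 628.7 N.
μ_min = f / N_floor = 279.3 / 628.7 = 0.444.

μ_min ≈ 0.444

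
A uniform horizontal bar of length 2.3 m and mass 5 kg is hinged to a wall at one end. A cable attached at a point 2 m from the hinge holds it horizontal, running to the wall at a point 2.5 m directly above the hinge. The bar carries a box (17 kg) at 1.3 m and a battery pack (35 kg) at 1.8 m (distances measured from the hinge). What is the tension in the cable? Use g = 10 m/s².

T ≈ 582 N

Sum moments about the hinge (the unknown hinge reaction has zero arm there).
Beam weight: 5 × 10 = 50 N down at 1.15 m → arm 1.15 m, τ = 50 × 1.15 = 57.5 N·m clockwise.
Box: 17 × 10 = 170 N down at 1.3 m → arm 1.3 m, τ = 170 × 1.3 = 221 N·m clockwise.
Battery pack: 35 × 10 = 350 N down at 1.8 m → arm 1.8 m, τ = 350 × 1.8 = 630 N·m clockwise.
Total clockwise load moment = 908.5 N·m.
The cable tension T acts at 2 m; only its component perpendicular to the bar, T sinθ, produces torque. sinθ = h/√(h²+d²) = 2.5/√(2.5²+2²) = 0.7809.
Setting net torque to zero: T × 2 × 0.7809 = 908.5 → T = 908.5 / 1.562 = 582 N.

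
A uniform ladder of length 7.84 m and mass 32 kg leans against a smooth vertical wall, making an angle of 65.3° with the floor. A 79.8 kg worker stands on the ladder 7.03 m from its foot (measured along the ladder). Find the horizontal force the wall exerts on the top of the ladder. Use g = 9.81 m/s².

Take moments about the foot of the ladder.
Ladder weight 32×9.81 = 313.9 N acts at 3.92 m along the ladder; its horizontal arm is 3.92·cos65.3° = 1.638 m → τ = 514.2 N·m clockwise.
Worker: 79.8×9.81 = 782.8 N at 7.03 m → arm 2.938 m → τ = 2300 N·m clockwise.
Wall normal N acts horizontally at the top; its moment arm is the height L sinθ = 7.84·sin65.3° = 7.123 m, counterclockwise.
Setting net torque to zero: N × 7.123 = 2814 → N = 395 N.

N_wall ≈ 395 N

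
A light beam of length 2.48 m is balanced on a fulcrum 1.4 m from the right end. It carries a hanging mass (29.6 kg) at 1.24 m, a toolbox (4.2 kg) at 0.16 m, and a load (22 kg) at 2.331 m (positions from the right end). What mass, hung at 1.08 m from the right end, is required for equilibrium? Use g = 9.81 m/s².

Sum moments about the fulcrum (at 1.4 m from the right end) (the support reaction has zero arm there).
Hanging mass: 29.6 × 9.81 = 290.4 N down at 1.24 m → arm 0.16 m, τ = 290.4 × 0.16 = 46.46 N·m clockwise.
Toolbox: 4.2 × 9.81 = 41.2 N down at 0.16 m → arm 1.24 m, τ = 41.2 × 1.24 = 51.09 N·m clockwise.
Load: 22 × 9.81 = 215.8 N down at 2.331 m → arm 0.931 m, τ = 215.8 × 0.931 = 200.9 N·m counterclockwise.
Net moment of known loads = 103.3 N·m counterclockwise.
An unknown mass m at 1.08 m has arm 0.32 m; its moment is m·g·0.32 clockwise.
Στ = 0 ⇒ m × 9.81 × 0.32 = 103.3 ⇒ m = 103.3 / (9.81 × 0.32) = 32.9 kg.

m ≈ 32.9 kg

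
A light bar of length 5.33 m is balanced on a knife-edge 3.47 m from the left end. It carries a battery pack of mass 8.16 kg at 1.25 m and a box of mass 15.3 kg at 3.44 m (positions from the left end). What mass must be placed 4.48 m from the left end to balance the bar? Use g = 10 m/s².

Take moments about the knife-edge (at 3.47 m from the left end).
Battery pack: 8.16 × 10 = 81.6 N down at 1.25 m → arm 2.22 m, τ = 81.6 × 2.22 = 181.2 N·m counterclockwise.
Box: 15.3 × 10 = 153 N down at 3.44 m → arm 0.03 m, τ = 153 × 0.03 = 4.59 N·m counterclockwise.
Net moment of known loads = 185.8 N·m counterclockwise.
An unknown mass m at 4.48 m has arm 1.01 m; its moment is m·g·1.01 clockwise.
Στ = 0 ⇒ m × 10 × 1.01 = 185.8 ⇒ m = 185.8 / (10 × 1.01) = 18.4 kg.

m ≈ 18.4 kg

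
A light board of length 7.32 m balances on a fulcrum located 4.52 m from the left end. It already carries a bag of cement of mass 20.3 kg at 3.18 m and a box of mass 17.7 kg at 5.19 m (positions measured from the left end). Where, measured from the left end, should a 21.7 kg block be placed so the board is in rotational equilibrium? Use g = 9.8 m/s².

x ≈ 5.23 m from the left end

Take moments about the fulcrum (at 4.52 m from the left end).
Bag of cement: 20.3 × 9.8 = 198.9 N down at 3.18 m → arm 1.34 m, τ = 198.9 × 1.34 = 266.5 N·m counterclockwise.
Box: 17.7 × 9.8 = 173.5 N down at 5.19 m → arm 0.67 m, τ = 173.5 × 0.67 = 116.2 N·m clockwise.
Net moment of existing loads = 150.3 N·m counterclockwise.
The block weighs 21.7 × 9.8 = 212.7 N and must supply an equal clockwise moment, so its lever arm about the fulcrum is 150.3 / 212.7 = 0.707 m.
That puts it at 4.52 + 0.707 = 5.23 m from the left end.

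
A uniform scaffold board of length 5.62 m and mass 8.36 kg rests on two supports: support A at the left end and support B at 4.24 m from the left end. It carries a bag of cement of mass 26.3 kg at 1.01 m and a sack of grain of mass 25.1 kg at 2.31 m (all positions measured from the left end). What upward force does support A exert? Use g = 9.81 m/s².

Taking torques about support B:
Beam weight: 8.36 × 9.81 = 82.01 N down at 2.81 m → arm 1.43 m, τ = 82.01 × 1.43 = 117.3 N·m counterclockwise.
Bag of cement: 26.3 × 9.81 = 258 N down at 1.01 m → arm 3.23 m, τ = 258 × 3.23 = 833.3 N·m counterclockwise.
Sack of grain: 25.1 × 9.81 = 246.2 N down at 2.31 m → arm 1.93 m, τ = 246.2 × 1.93 = 475.2 N·m counterclockwise.
Net load moment about support B = 1426 N·m counterclockwise.
Reaction R at support A is upward at 0 m, arm 4.24 m → moment R × 4.24 clockwise.
For rotational equilibrium, R × 4.24 = 1426, so R = 336 N.

R_A ≈ 336 N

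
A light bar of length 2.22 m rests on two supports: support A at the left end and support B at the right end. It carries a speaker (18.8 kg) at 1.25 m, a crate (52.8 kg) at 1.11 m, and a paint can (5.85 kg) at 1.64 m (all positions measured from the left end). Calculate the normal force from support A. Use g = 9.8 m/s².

R_A ≈ 354 N

Choose support B as the axis so its reaction then has zero moment arm.
Speaker: 18.8 × 9.8 = 184.2 N down at 1.25 m → arm 0.97 m, τ = 184.2 × 0.97 = 178.7 N·m counterclockwise.
Crate: 52.8 × 9.8 = 517.4 N down at 1.11 m → arm 1.11 m, τ = 517.4 × 1.11 = 574.3 N·m counterclockwise.
Paint can: 5.85 × 9.8 = 57.33 N down at 1.64 m → arm 0.58 m, τ = 57.33 × 0.58 = 33.25 N·m counterclockwise.
Net load moment about support B = 786.2 N·m counterclockwise.
Reaction R at support A is upward at 0 m, arm 2.22 m → moment R × 2.22 clockwise.
Balancing moments: R × 2.22 = 786.2, giving R = 354 N.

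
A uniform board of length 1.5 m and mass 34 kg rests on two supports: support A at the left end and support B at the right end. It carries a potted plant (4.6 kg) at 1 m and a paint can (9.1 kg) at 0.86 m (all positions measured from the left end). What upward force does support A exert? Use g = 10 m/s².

Taking torques about support B:
Beam weight: 34 × 10 = 340 N down at 0.75 m → arm 0.75 m, τ = 340 × 0.75 = 255 N·m counterclockwise.
Potted plant: 4.6 × 10 = 46 N down at 1 m → arm 0.5 m, τ = 46 × 0.5 = 23 N·m counterclockwise.
Paint can: 9.1 × 10 = 91 N down at 0.86 m → arm 0.64 m, τ = 91 × 0.64 = 58.24 N·m counterclockwise.
Net load moment about support B = 336.2 N·m counterclockwise.
Reaction R at support A is upward at 0 m, arm 1.5 m → moment R × 1.5 clockwise.
Setting net torque to zero: R × 1.5 = 336.2 → R = 224 N.

R_A ≈ 224 N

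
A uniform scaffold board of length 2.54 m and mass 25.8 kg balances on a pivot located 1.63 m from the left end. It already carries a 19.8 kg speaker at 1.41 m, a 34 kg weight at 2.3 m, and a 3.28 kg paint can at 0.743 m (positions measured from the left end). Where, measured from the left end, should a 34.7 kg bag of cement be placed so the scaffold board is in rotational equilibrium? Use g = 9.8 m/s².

x ≈ 1.45 m from the left end

Choose the pivot (at 1.63 m from the left end) as the axis so the support reaction has zero arm there.
Beam weight: 25.8 × 9.8 = 252.8 N down at 1.27 m → arm 0.36 m, τ = 252.8 × 0.36 = 91.01 N·m counterclockwise.
Speaker: 19.8 × 9.8 = 194 N down at 1.41 m → arm 0.22 m, τ = 194 × 0.22 = 42.68 N·m counterclockwise.
Weight: 34 × 9.8 = 333.2 N down at 2.3 m → arm 0.67 m, τ = 333.2 × 0.67 = 223.2 N·m clockwise.
Paint can: 3.28 × 9.8 = 32.14 N down at 0.743 m → arm 0.887 m, τ = 32.14 × 0.887 = 28.51 N·m counterclockwise.
Net moment of existing loads = 61 N·m clockwise.
The bag of cement weighs 34.7 × 9.8 = 340.1 N and must supply an equal counterclockwise moment, so its lever arm about the pivot is 61 / 340.1 = 0.179 m.
That puts it at 1.63 − 0.179 = 1.45 m from the left end.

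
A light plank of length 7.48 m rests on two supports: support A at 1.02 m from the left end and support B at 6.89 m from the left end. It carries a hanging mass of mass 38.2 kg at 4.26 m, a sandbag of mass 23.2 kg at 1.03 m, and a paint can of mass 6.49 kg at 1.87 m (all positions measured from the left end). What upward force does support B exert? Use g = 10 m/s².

R_B ≈ 221 N

Choose support A as the axis so its reaction then has zero moment arm.
Hanging mass: 38.2 × 10 = 382 N down at 4.26 m → arm 3.24 m, τ = 382 × 3.24 = 1238 N·m clockwise.
Sandbag: 23.2 × 10 = 232 N down at 1.03 m → arm 0.01 m, τ = 232 × 0.01 = 2.32 N·m clockwise.
Paint can: 6.49 × 10 = 64.9 N down at 1.87 m → arm 0.85 m, τ = 64.9 × 0.85 = 55.17 N·m clockwise.
Net load moment about support A = 1295 N·m clockwise.
Reaction R at support B is upward at 6.89 m, arm 5.87 m → moment R × 5.87 counterclockwise.
Balancing moments: R × 5.87 = 1295, giving R = 221 N.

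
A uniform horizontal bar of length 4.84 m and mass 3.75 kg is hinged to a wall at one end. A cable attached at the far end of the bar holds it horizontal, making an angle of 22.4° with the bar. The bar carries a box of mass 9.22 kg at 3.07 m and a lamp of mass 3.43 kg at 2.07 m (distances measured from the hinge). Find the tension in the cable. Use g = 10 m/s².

T ≈ 241 N

Sum moments about the hinge (the unknown hinge reaction has zero arm there).
Beam weight: 3.75 × 10 = 37.5 N down at 2.42 m → arm 2.42 m, τ = 37.5 × 2.42 = 90.75 N·m clockwise.
Box: 9.22 × 10 = 92.2 N down at 3.07 m → arm 3.07 m, τ = 92.2 × 3.07 = 283.1 N·m clockwise.
Lamp: 3.43 × 10 = 34.3 N down at 2.07 m → arm 2.07 m, τ = 34.3 × 2.07 = 71 N·m clockwise.
Total clockwise load moment = 444.9 N·m.
The cable tension T acts at 4.84 m; only its component perpendicular to the bar, T sinθ, produces torque. sin 22.4° = 0.3811.
Balancing moments: T × 4.84 × 0.3811 = 444.9, giving T = 444.9 / 1.845 = 241 N.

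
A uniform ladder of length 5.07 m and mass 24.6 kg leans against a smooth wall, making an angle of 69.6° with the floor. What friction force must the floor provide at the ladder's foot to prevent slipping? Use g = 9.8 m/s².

Choose the foot of the ladder as the axis so the floor normal and friction both act there and drop out.
Ladder weight 24.6×9.8 = 241.1 N acts at 2.535 m along the ladder; its horizontal arm is 2.535·cos69.6° = 0.8836 m → τ = 213 N·m clockwise.
Wall normal N acts horizontally at the top; its moment arm is the height L sinθ = 5.07·sin69.6° = 4.752 m, counterclockwise.
Balancing moments: N × 4.752 = 213, giving N = 44.8 N.
ΣFx = 0: friction at the foot balances the wall's push, so f = N_wall = 44.8 N.

f ≈ 44.8 N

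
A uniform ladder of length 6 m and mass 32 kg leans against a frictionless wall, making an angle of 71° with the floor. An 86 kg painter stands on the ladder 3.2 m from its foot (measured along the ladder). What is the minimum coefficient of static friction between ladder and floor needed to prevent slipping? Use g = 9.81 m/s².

μ_min ≈ 0.181

About the foot of the ladder:
Ladder weight 32×9.81 = 313.9 N acts at 3 m along the ladder; its horizontal arm is 3·cos71° = 0.9767 m → τ = 306.6 N·m clockwise.
Painter: 86×9.81 = 843.7 N at 3.2 m → arm 1.042 m → τ = 879.1 N·m clockwise.
Wall normal N acts horizontally at the top; its moment arm is the height L sinθ = 6·sin71° = 5.673 m, counterclockwise.
Setting net torque to zero: N × 5.673 = 1186 → N = 209.1 N.
ΣFx = 0 ⇒ f = N_wall = 209.1 N. ΣFy = 0 ⇒ N_floor = 1158 N.
μ_min = f / N_floor = 209.1 / 1158 = 0.181.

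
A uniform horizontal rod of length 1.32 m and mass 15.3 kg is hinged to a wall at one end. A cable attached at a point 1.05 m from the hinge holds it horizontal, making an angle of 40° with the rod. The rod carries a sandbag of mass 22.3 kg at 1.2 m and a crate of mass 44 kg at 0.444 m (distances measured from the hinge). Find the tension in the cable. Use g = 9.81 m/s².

T ≈ 820 N

Choose the hinge as the axis so the unknown hinge reaction has zero arm there.
Beam weight: 15.3 × 9.81 = 150.1 N down at 0.66 m → arm 0.66 m, τ = 150.1 × 0.66 = 99.07 N·m clockwise.
Sandbag: 22.3 × 9.81 = 218.8 N down at 1.2 m → arm 1.2 m, τ = 218.8 × 1.2 = 262.6 N·m clockwise.
Crate: 44 × 9.81 = 431.6 N down at 0.444 m → arm 0.444 m, τ = 431.6 × 0.444 = 191.6 N·m clockwise.
Total clockwise load moment = 553.3 N·m.
The cable tension T acts at 1.05 m; only its component perpendicular to the rod, T sinθ, produces torque. sin 40° = 0.6428.
For rotational equilibrium, T × 1.05 × 0.6428 = 553.3, so T = 553.3 / 0.6749 = 820 N.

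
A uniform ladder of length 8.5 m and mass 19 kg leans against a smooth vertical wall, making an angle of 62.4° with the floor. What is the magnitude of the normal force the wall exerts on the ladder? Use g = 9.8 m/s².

N_wall ≈ 48.7 N

Sum moments about the foot of the ladder (the floor normal and friction both act there and drop out).
Ladder weight 19×9.8 = 186.2 N acts at 4.25 m along the ladder; its horizontal arm is 4.25·cos62.4° = 1.969 m → τ = 366.6 N·m clockwise.
Wall normal N acts horizontally at the top; its moment arm is the height L sinθ = 8.5·sin62.4° = 7.533 m, counterclockwise.
Setting net torque to zero: N × 7.533 = 366.6 → N = 48.7 N.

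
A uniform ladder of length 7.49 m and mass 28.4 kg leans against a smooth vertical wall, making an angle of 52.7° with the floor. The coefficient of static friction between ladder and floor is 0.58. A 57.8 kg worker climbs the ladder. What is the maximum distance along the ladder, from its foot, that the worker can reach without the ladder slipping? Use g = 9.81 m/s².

About the foot of the ladder:
Ladder weight 28.4×9.81 = 278.6 N acts at 3.745 m along the ladder; its horizontal arm is 3.745·cos52.7° = 2.269 m → τ = 632.1 N·m clockwise.
Worker weight 57.8×9.81 = 567 N at distance d → arm d·cos52.7° → τ = 567·d·0.606 clockwise.
Wall normal N at the top has arm L sinθ = 5.958 m counterclockwise, so Στ = 0 gives N·5.958 = 632.1 + 343.6·d.
ΣFy = 0 ⇒ N_floor = 845.6 N, so the maximum friction is μ_s·N_floor = 0.58×845.6 = 490.4 N. ΣFx = 0 ⇒ N_wall = f, so at the slipping point N = 490.4 N.
Substituting: 490.4×5.958 = 632.1 + 343.6·d ⇒ d = (2922 − 632.1) / 343.6 = 6.66 m.

d ≈ 6.66 m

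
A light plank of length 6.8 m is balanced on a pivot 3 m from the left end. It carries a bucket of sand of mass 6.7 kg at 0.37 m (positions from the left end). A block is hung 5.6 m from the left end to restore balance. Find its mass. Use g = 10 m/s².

Sum moments about the pivot (at 3 m from the left end) (the support reaction has zero arm there).
Bucket of sand: 6.7 × 10 = 67 N down at 0.37 m → arm 2.63 m, τ = 67 × 2.63 = 176.2 N·m counterclockwise.
Net moment of known loads = 176.2 N·m counterclockwise.
An unknown mass m at 5.6 m has arm 2.6 m; its moment is m·g·2.6 clockwise.
For rotational equilibrium, m × 10 × 2.6 = 176.2, so m = 176.2 / (10 × 2.6) = 6.78 kg.

m ≈ 6.78 kg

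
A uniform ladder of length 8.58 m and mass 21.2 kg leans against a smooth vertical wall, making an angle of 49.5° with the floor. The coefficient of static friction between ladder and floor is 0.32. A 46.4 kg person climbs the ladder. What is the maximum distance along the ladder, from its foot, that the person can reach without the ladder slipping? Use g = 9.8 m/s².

Choose the foot of the ladder as the axis so the floor normal and friction both act there and drop out.
Ladder weight 21.2×9.8 = 207.8 N acts at 4.29 m along the ladder; its horizontal arm is 4.29·cos49.5° = 2.786 m → τ = 578.9 N·m clockwise.
Person weight 46.4×9.8 = 454.7 N at distance d → arm d·cos49.5° → τ = 454.7·d·0.6494 clockwise.
Wall normal N at the top has arm L sinθ = 6.524 m counterclockwise, so Στ = 0 gives N·6.524 = 578.9 + 295.3·d.
ΣFy = 0 ⇒ N_floor = 662.5 N, so the maximum friction is μ_s·N_floor = 0.32×662.5 = 212 N. ΣFx = 0 ⇒ N_wall = f, so at the slipping point N = 212 N.
Substituting: 212×6.524 = 578.9 + 295.3·d ⇒ d = (1383 − 578.9) / 295.3 = 2.72 m.

d ≈ 2.72 m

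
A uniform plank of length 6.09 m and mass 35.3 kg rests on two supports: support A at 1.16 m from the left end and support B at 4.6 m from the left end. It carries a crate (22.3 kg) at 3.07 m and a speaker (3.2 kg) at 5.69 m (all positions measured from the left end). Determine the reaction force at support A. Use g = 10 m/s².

R_A ≈ 249 N

Take moments about support B.
Beam weight: 35.3 × 10 = 353 N down at 3.045 m → arm 1.555 m, τ = 353 × 1.555 = 548.9 N·m counterclockwise.
Crate: 22.3 × 10 = 223 N down at 3.07 m → arm 1.53 m, τ = 223 × 1.53 = 341.2 N·m counterclockwise.
Speaker: 3.2 × 10 = 32 N down at 5.69 m → arm 1.09 m, τ = 32 × 1.09 = 34.88 N·m clockwise.
Net load moment about support B = 855.2 N·m counterclockwise.
Reaction R at support A is upward at 1.16 m, arm 3.44 m → moment R × 3.44 clockwise.
Balancing moments: R × 3.44 = 855.2, giving R = 249 N.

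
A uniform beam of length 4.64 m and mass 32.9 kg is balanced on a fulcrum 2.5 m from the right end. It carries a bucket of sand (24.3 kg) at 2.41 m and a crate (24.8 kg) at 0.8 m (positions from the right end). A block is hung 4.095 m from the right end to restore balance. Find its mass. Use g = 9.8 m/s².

m ≈ 31.5 kg

Choose the fulcrum (at 2.5 m from the right end) as the axis so the support reaction has zero arm there.
Beam weight: 32.9 × 9.8 = 322.4 N down at 2.32 m → arm 0.18 m, τ = 322.4 × 0.18 = 58.03 N·m clockwise.
Bucket of sand: 24.3 × 9.8 = 238.1 N down at 2.41 m → arm 0.09 m, τ = 238.1 × 0.09 = 21.43 N·m clockwise.
Crate: 24.8 × 9.8 = 243 N down at 0.8 m → arm 1.7 m, τ = 243 × 1.7 = 413.1 N·m clockwise.
Net moment of known loads = 492.6 N·m clockwise.
An unknown mass m at 4.095 m has arm 1.595 m; its moment is m·g·1.595 counterclockwise.
For rotational equilibrium, m × 9.8 × 1.595 = 492.6, so m = 492.6 / (9.8 × 1.595) = 31.5 kg.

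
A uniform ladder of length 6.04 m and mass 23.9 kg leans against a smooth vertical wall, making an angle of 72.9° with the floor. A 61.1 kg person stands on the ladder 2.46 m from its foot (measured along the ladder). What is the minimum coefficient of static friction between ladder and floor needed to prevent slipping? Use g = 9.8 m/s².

Sum moments about the foot of the ladder (the floor normal and friction both act there and drop out).
Ladder weight 23.9×9.8 = 234.2 N acts at 3.02 m along the ladder; its horizontal arm is 3.02·cos72.9° = 0.888 m → τ = 208 N·m clockwise.
Person: 61.1×9.8 = 598.8 N at 2.46 m → arm 0.7233 m → τ = 433.1 N·m clockwise.
Wall normal N acts horizontally at the top; its moment arm is the height L sinθ = 6.04·sin72.9° = 5.773 m, counterclockwise.
Setting net torque to zero: N × 5.773 = 641.1 → N = 111.1 N.
ΣFx = 0 ⇒ f = N_wall = 111.1 N. ΣFy = 0 ⇒ N_floor = 833 N.
μ_min = f / N_floor = 111.1 / 833 = 0.133.

μ_min ≈ 0.133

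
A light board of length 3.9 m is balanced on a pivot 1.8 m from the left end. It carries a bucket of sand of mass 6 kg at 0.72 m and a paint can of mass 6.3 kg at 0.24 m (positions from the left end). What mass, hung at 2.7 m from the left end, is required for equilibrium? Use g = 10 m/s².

m ≈ 18.1 kg

Take moments about the pivot (at 1.8 m from the left end).
Bucket of sand: 6 × 10 = 60 N down at 0.72 m → arm 1.08 m, τ = 60 × 1.08 = 64.8 N·m counterclockwise.
Paint can: 6.3 × 10 = 63 N down at 0.24 m → arm 1.56 m, τ = 63 × 1.56 = 98.28 N·m counterclockwise.
Net moment of known loads = 163.1 N·m counterclockwise.
An unknown mass m at 2.7 m has arm 0.9 m; its moment is m·g·0.9 clockwise.
Balancing moments: m × 10 × 0.9 = 163.1, giving m = 163.1 / (10 × 0.9) = 18.1 kg.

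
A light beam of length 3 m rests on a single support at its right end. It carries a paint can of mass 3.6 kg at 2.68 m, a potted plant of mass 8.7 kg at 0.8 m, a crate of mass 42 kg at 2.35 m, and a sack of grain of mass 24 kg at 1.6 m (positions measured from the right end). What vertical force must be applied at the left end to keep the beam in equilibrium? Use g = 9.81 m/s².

Taking torques about the right end:
Paint can: 3.6 × 9.81 = 35.32 N down at 2.68 m → arm 2.68 m, τ = 35.32 × 2.68 = 94.66 N·m counterclockwise.
Potted plant: 8.7 × 9.81 = 85.35 N down at 0.8 m → arm 0.8 m, τ = 85.35 × 0.8 = 68.28 N·m counterclockwise.
Crate: 42 × 9.81 = 412 N down at 2.35 m → arm 2.35 m, τ = 412 × 2.35 = 968.2 N·m counterclockwise.
Sack of grain: 24 × 9.81 = 235.4 N down at 1.6 m → arm 1.6 m, τ = 235.4 × 1.6 = 376.6 N·m counterclockwise.
Net moment of the loads = 1508 N·m counterclockwise.
The upward force F acts at the left end, arm 3 m, giving F × 3 clockwise.
Setting net torque to zero: F × 3 = 1508 → F = 1508 / 3 = 503 N.

F ≈ 503 N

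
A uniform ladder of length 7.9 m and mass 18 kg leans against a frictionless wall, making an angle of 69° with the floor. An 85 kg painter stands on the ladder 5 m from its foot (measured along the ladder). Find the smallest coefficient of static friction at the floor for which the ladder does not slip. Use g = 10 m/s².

Sum moments about the foot of the ladder (the floor normal and friction both act there and drop out).
Ladder weight 18×10 = 180 N acts at 3.95 m along the ladder; its horizontal arm is 3.95·cos69° = 1.416 m → τ = 254.9 N·m clockwise.
Painter: 85×10 = 850 N at 5 m → arm 1.792 m → τ = 1523 N·m clockwise.
Wall normal N acts horizontally at the top; its moment arm is the height L sinθ = 7.9·sin69° = 7.375 m, counterclockwise.
Setting net torque to zero: N × 7.375 = 1778 → N = 241.1 N.
ΣFx = 0 ⇒ f = N_wall = 241.1 N. ΣFy = 0 ⇒ N_floor = 1030 N.
μ_min = f / N_floor = 241.1 / 1030 = 0.234.

μ_min ≈ 0.234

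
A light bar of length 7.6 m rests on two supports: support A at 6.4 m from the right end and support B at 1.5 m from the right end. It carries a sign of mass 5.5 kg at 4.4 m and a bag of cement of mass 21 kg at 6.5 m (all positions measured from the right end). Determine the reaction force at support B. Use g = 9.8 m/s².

R_B ≈ 17.8 N

Choose support A as the axis so its reaction then has zero moment arm.
Sign: 5.5 × 9.8 = 53.9 N down at 4.4 m → arm 2 m, τ = 53.9 × 2 = 107.8 N·m clockwise.
Bag of cement: 21 × 9.8 = 205.8 N down at 6.5 m → arm 0.1 m, τ = 205.8 × 0.1 = 20.58 N·m counterclockwise.
Net load moment about support A = 87.22 N·m clockwise.
Reaction R at support B is upward at 1.5 m, arm 4.9 m → moment R × 4.9 counterclockwise.
Balancing moments: R × 4.9 = 87.22, giving R = 17.8 N.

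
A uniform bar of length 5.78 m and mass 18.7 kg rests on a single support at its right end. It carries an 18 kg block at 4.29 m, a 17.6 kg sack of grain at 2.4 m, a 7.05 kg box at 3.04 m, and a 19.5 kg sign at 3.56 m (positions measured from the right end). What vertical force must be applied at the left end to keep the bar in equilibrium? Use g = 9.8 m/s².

F ≈ 448 N

Take moments about the right end.
Beam weight: 18.7 × 9.8 = 183.3 N down at 2.89 m → arm 2.89 m, τ = 183.3 × 2.89 = 529.7 N·m counterclockwise.
Block: 18 × 9.8 = 176.4 N down at 4.29 m → arm 4.29 m, τ = 176.4 × 4.29 = 756.8 N·m counterclockwise.
Sack of grain: 17.6 × 9.8 = 172.5 N down at 2.4 m → arm 2.4 m, τ = 172.5 × 2.4 = 414 N·m counterclockwise.
Box: 7.05 × 9.8 = 69.09 N down at 3.04 m → arm 3.04 m, τ = 69.09 × 3.04 = 210 N·m counterclockwise.
Sign: 19.5 × 9.8 = 191.1 N down at 3.56 m → arm 3.56 m, τ = 191.1 × 3.56 = 680.3 N·m counterclockwise.
Net moment of the loads = 2591 N·m counterclockwise.
The upward force F acts at the left end, arm 5.78 m, giving F × 5.78 clockwise.
For rotational equilibrium, F × 5.78 = 2591, so F = 2591 / 5.78 = 448 N.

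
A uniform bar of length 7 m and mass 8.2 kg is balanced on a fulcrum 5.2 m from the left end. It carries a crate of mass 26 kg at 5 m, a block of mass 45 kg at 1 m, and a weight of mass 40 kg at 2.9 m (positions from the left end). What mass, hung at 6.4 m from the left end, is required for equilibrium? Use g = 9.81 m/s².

m ≈ 250 kg

About the fulcrum (at 5.2 m from the left end):
Beam weight: 8.2 × 9.81 = 80.44 N down at 3.5 m → arm 1.7 m, τ = 80.44 × 1.7 = 136.7 N·m counterclockwise.
Crate: 26 × 9.81 = 255.1 N down at 5 m → arm 0.2 m, τ = 255.1 × 0.2 = 51.02 N·m counterclockwise.
Block: 45 × 9.81 = 441.5 N down at 1 m → arm 4.2 m, τ = 441.5 × 4.2 = 1854 N·m counterclockwise.
Weight: 40 × 9.81 = 392.4 N down at 2.9 m → arm 2.3 m, τ = 392.4 × 2.3 = 902.5 N·m counterclockwise.
Net moment of known loads = 2944 N·m counterclockwise.
An unknown mass m at 6.4 m has arm 1.2 m; its moment is m·g·1.2 clockwise.
Setting net torque to zero: m × 9.81 × 1.2 = 2944 → m = 2944 / (9.81 × 1.2) = 250 kg.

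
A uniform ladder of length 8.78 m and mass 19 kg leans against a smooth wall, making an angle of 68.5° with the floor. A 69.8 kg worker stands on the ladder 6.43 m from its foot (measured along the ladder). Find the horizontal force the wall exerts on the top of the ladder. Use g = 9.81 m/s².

Choose the foot of the ladder as the axis so the floor normal and friction both act there and drop out.
Ladder weight 19×9.81 = 186.4 N acts at 4.39 m along the ladder; its horizontal arm is 4.39·cos68.5° = 1.609 m → τ = 299.9 N·m clockwise.
Worker: 69.8×9.81 = 684.7 N at 6.43 m → arm 2.357 m → τ = 1614 N·m clockwise.
Wall normal N acts horizontally at the top; its moment arm is the height L sinθ = 8.78·sin68.5° = 8.169 m, counterclockwise.
For rotational equilibrium, N × 8.169 = 1914, so N = 234 N.

N_wall ≈ 234 N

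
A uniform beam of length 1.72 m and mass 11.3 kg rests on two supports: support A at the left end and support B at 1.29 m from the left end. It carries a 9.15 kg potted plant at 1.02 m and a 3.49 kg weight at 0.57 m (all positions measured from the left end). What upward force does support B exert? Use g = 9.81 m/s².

R_B ≈ 160 N

Sum moments about support A (its reaction then has zero moment arm).
Beam weight: 11.3 × 9.81 = 110.9 N down at 0.86 m → arm 0.86 m, τ = 110.9 × 0.86 = 95.37 N·m clockwise.
Potted plant: 9.15 × 9.81 = 89.76 N down at 1.02 m → arm 1.02 m, τ = 89.76 × 1.02 = 91.56 N·m clockwise.
Weight: 3.49 × 9.81 = 34.24 N down at 0.57 m → arm 0.57 m, τ = 34.24 × 0.57 = 19.52 N·m clockwise.
Net load moment about support A = 206.5 N·m clockwise.
Reaction R at support B is upward at 1.29 m, arm 1.29 m → moment R × 1.29 counterclockwise.
For rotational equilibrium, R × 1.29 = 206.5, so R = 160 N.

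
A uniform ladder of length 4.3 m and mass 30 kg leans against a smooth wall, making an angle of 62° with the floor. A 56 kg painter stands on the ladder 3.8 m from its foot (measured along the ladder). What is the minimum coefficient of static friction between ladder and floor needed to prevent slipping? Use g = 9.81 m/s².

μ_min ≈ 0.399

Choose the foot of the ladder as the axis so the floor normal and friction both act there and drop out.
Ladder weight 30×9.81 = 294.3 N acts at 2.15 m along the ladder; its horizontal arm is 2.15·cos62° = 1.009 m → τ = 296.9 N·m clockwise.
Painter: 56×9.81 = 549.4 N at 3.8 m → arm 1.784 m → τ = 980.1 N·m clockwise.
Wall normal N acts horizontally at the top; its moment arm is the height L sinθ = 4.3·sin62° = 3.797 m, counterclockwise.
Balancing moments: N × 3.797 = 1277, giving N = 336.3 N.
ΣFx = 0 ⇒ f = N_wall = 336.3 N. ΣFy = 0 ⇒ N_floor = 843.7 N.
μ_min = f / N_floor = 336.3 / 843.7 = 0.399.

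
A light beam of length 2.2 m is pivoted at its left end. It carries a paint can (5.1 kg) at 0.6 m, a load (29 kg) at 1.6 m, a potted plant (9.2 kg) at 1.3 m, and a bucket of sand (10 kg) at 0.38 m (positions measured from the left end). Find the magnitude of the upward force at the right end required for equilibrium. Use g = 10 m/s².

F ≈ 296 N

About the left end:
Paint can: 5.1 × 10 = 51 N down at 0.6 m → arm 0.6 m, τ = 51 × 0.6 = 30.6 N·m clockwise.
Load: 29 × 10 = 290 N down at 1.6 m → arm 1.6 m, τ = 290 × 1.6 = 464 N·m clockwise.
Potted plant: 9.2 × 10 = 92 N down at 1.3 m → arm 1.3 m, τ = 92 × 1.3 = 119.6 N·m clockwise.
Bucket of sand: 10 × 10 = 100 N down at 0.38 m → arm 0.38 m, τ = 100 × 0.38 = 38 N·m clockwise.
Net moment of the loads = 652.2 N·m clockwise.
The upward force F acts at the right end, arm 2.2 m, giving F × 2.2 counterclockwise.
Balancing moments: F × 2.2 = 652.2, giving F = 652.2 / 2.2 = 296 N.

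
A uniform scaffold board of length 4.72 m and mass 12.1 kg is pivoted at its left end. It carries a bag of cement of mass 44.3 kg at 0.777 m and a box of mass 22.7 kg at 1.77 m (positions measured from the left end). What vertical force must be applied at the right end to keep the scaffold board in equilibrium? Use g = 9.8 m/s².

F ≈ 214 N

Sum moments about the left end (the unknown pivot reaction has zero arm there).
Beam weight: 12.1 × 9.8 = 118.6 N down at 2.36 m → arm 2.36 m, τ = 118.6 × 2.36 = 279.9 N·m clockwise.
Bag of cement: 44.3 × 9.8 = 434.1 N down at 0.777 m → arm 0.777 m, τ = 434.1 × 0.777 = 337.3 N·m clockwise.
Box: 22.7 × 9.8 = 222.5 N down at 1.77 m → arm 1.77 m, τ = 222.5 × 1.77 = 393.8 N·m clockwise.
Net moment of the loads = 1011 N·m clockwise.
The upward force F acts at the right end, arm 4.72 m, giving F × 4.72 counterclockwise.
Στ = 0 ⇒ F × 4.72 = 1011 ⇒ F = 1011 / 4.72 = 214 N.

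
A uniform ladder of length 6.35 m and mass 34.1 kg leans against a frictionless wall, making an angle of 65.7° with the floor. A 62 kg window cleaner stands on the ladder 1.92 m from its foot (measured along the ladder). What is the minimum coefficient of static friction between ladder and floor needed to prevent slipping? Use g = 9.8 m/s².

μ_min ≈ 0.168

About the foot of the ladder:
Ladder weight 34.1×9.8 = 334.2 N acts at 3.175 m along the ladder; its horizontal arm is 3.175·cos65.7° = 1.307 m → τ = 436.8 N·m clockwise.
Window cleaner: 62×9.8 = 607.6 N at 1.92 m → arm 0.7901 m → τ = 480.1 N·m clockwise.
Wall normal N acts horizontally at the top; its moment arm is the height L sinθ = 6.35·sin65.7° = 5.787 m, counterclockwise.
Setting net torque to zero: N × 5.787 = 916.9 → N = 158.4 N.
ΣFx = 0 ⇒ f = N_wall = 158.4 N. ΣFy = 0 ⇒ N_floor = 941.8 N.
μ_min = f / N_floor = 158.4 / 941.8 = 0.168.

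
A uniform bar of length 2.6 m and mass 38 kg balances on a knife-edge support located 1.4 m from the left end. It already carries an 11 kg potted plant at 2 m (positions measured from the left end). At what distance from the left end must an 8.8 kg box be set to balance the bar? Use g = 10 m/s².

x ≈ 1.08 m from the left end

Sum moments about the knife-edge support (at 1.4 m from the left end) (the support reaction has zero arm there).
Beam weight: 38 × 10 = 380 N down at 1.3 m → arm 0.1 m, τ = 380 × 0.1 = 38 N·m counterclockwise.
Potted plant: 11 × 10 = 110 N down at 2 m → arm 0.6 m, τ = 110 × 0.6 = 66 N·m clockwise.
Net moment of existing loads = 28 N·m clockwise.
The box weighs 8.8 × 10 = 88 N and must supply an equal counterclockwise moment, so its lever arm about the knife-edge support is 28 / 88 = 0.318 m.
That puts it at 1.4 − 0.318 = 1.08 m from the left end.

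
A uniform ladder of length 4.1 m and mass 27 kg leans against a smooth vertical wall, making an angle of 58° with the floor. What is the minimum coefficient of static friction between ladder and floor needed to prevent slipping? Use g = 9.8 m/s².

μ_min ≈ 0.312

Sum moments about the foot of the ladder (the floor normal and friction both act there and drop out).
Ladder weight 27×9.8 = 264.6 N acts at 2.05 m along the ladder; its horizontal arm is 2.05·cos58° = 1.086 m → τ = 287.4 N·m clockwise.
Wall normal N acts horizontally at the top; its moment arm is the height L sinθ = 4.1·sin58° = 3.477 m, counterclockwise.
Στ = 0 ⇒ N × 3.477 = 287.4 ⇒ N = 82.66 N.
ΣFx = 0 ⇒ f = N_wall = 82.66 N. ΣFy = 0 ⇒ N_floor = 264.6 N.
μ_min = f / N_floor = 82.66 / 264.6 = 0.312.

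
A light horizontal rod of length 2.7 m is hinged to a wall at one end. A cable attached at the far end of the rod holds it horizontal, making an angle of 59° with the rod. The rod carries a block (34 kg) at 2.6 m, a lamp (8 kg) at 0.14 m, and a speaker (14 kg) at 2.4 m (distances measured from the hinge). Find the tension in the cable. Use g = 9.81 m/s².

Take moments about the hinge.
Block: 34 × 9.81 = 333.5 N down at 2.6 m → arm 2.6 m, τ = 333.5 × 2.6 = 867.1 N·m clockwise.
Lamp: 8 × 9.81 = 78.48 N down at 0.14 m → arm 0.14 m, τ = 78.48 × 0.14 = 10.99 N·m clockwise.
Speaker: 14 × 9.81 = 137.3 N down at 2.4 m → arm 2.4 m, τ = 137.3 × 2.4 = 329.5 N·m clockwise.
Total clockwise load moment = 1208 N·m.
The cable tension T acts at 2.7 m; only its component perpendicular to the rod, T sinθ, produces torque. sin 59° = 0.8572.
Στ = 0 ⇒ T × 2.7 × 0.8572 = 1208 ⇒ T = 1208 / 2.314 = 522 N.

T ≈ 522 N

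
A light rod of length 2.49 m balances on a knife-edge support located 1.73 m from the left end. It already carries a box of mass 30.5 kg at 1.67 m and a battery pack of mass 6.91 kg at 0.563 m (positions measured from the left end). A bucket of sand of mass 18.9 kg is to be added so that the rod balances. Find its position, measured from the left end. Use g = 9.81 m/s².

x ≈ 2.25 m from the left end

About the knife-edge support (at 1.73 m from the left end):
Box: 30.5 × 9.81 = 299.2 N down at 1.67 m → arm 0.06 m, τ = 299.2 × 0.06 = 17.95 N·m counterclockwise.
Battery pack: 6.91 × 9.81 = 67.79 N down at 0.563 m → arm 1.167 m, τ = 67.79 × 1.167 = 79.11 N·m counterclockwise.
Net moment of existing loads = 97.06 N·m counterclockwise.
The bucket of sand weighs 18.9 × 9.81 = 185.4 N and must supply an equal clockwise moment, so its lever arm about the knife-edge support is 97.06 / 185.4 = 0.524 m.
That puts it at 1.73 + 0.524 = 2.25 m from the left end.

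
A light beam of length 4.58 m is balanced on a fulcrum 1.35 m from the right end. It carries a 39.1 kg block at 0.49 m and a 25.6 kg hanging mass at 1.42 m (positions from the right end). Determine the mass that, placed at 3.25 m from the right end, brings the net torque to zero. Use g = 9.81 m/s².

m ≈ 16.8 kg

Take moments about the fulcrum (at 1.35 m from the right end).
Block: 39.1 × 9.81 = 383.6 N down at 0.49 m → arm 0.86 m, τ = 383.6 × 0.86 = 329.9 N·m clockwise.
Hanging mass: 25.6 × 9.81 = 251.1 N down at 1.42 m → arm 0.07 m, τ = 251.1 × 0.07 = 17.58 N·m counterclockwise.
Net moment of known loads = 312.3 N·m clockwise.
An unknown mass m at 3.25 m has arm 1.9 m; its moment is m·g·1.9 counterclockwise.
Setting net torque to zero: m × 9.81 × 1.9 = 312.3 → m = 312.3 / (9.81 × 1.9) = 16.8 kg.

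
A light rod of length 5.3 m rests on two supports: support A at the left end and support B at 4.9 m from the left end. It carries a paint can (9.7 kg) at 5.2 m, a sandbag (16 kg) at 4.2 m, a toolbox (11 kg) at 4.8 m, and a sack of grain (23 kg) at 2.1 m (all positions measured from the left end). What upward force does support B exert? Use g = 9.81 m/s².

R_B ≈ 438 N

Take moments about support A.
Paint can: 9.7 × 9.81 = 95.16 N down at 5.2 m → arm 5.2 m, τ = 95.16 × 5.2 = 494.8 N·m clockwise.
Sandbag: 16 × 9.81 = 157 N down at 4.2 m → arm 4.2 m, τ = 157 × 4.2 = 659.4 N·m clockwise.
Toolbox: 11 × 9.81 = 107.9 N down at 4.8 m → arm 4.8 m, τ = 107.9 × 4.8 = 517.9 N·m clockwise.
Sack of grain: 23 × 9.81 = 225.6 N down at 2.1 m → arm 2.1 m, τ = 225.6 × 2.1 = 473.8 N·m clockwise.
Net load moment about support A = 2146 N·m clockwise.
Reaction R at support B is upward at 4.9 m, arm 4.9 m → moment R × 4.9 counterclockwise.
Balancing moments: R × 4.9 = 2146, giving R = 438 N.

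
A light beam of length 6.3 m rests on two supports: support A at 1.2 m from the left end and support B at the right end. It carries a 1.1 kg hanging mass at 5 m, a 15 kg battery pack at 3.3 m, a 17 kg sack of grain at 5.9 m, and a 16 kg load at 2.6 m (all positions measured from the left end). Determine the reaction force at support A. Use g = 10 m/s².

R_A ≈ 220 N

Take moments about support B.
Hanging mass: 1.1 × 10 = 11 N down at 5 m → arm 1.3 m, τ = 11 × 1.3 = 14.3 N·m counterclockwise.
Battery pack: 15 × 10 = 150 N down at 3.3 m → arm 3 m, τ = 150 × 3 = 450 N·m counterclockwise.
Sack of grain: 17 × 10 = 170 N down at 5.9 m → arm 0.4 m, τ = 170 × 0.4 = 68 N·m counterclockwise.
Load: 16 × 10 = 160 N down at 2.6 m → arm 3.7 m, τ = 160 × 3.7 = 592 N·m counterclockwise.
Net load moment about support B = 1124 N·m counterclockwise.
Reaction R at support A is upward at 1.2 m, arm 5.1 m → moment R × 5.1 clockwise.
Setting net torque to zero: R × 5.1 = 1124 → R = 220 N.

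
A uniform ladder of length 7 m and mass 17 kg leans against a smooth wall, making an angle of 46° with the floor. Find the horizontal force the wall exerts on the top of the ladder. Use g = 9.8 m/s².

N_wall ≈ 80.4 N

Choose the foot of the ladder as the axis so the floor normal and friction both act there and drop out.
Ladder weight 17×9.8 = 166.6 N acts at 3.5 m along the ladder; its horizontal arm is 3.5·cos46° = 2.431 m → τ = 405 N·m clockwise.
Wall normal N acts horizontally at the top; its moment arm is the height L sinθ = 7·sin46° = 5.035 m, counterclockwise.
Στ = 0 ⇒ N × 5.035 = 405 ⇒ N = 80.4 N.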